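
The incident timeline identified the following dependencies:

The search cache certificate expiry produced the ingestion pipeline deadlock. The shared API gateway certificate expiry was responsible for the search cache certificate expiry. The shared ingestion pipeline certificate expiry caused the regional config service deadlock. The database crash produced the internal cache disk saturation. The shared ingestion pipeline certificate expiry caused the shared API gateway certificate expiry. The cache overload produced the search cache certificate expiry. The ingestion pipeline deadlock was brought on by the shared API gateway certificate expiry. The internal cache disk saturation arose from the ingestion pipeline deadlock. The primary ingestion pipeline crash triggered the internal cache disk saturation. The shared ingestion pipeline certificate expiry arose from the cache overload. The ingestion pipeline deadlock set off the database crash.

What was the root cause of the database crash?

Tracing upstream from the database crash: the database crash ← the ingestion pipeline deadlock ← the search cache certificate expiry ← the cache overload.
The cache overload has no stated cause, so it is the root.

the cache overload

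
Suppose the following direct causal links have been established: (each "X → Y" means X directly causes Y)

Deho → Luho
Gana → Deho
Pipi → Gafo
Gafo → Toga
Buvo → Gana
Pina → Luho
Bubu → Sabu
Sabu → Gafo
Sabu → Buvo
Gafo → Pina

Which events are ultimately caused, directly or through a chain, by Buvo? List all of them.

Direct effects: Gana.
2 steps out: Deho.
3 steps out: Luho.
Not reachable from it: Bubu, Sabu, Gafo, Toga, Pina, Pipi.

Deho, Gana, Luho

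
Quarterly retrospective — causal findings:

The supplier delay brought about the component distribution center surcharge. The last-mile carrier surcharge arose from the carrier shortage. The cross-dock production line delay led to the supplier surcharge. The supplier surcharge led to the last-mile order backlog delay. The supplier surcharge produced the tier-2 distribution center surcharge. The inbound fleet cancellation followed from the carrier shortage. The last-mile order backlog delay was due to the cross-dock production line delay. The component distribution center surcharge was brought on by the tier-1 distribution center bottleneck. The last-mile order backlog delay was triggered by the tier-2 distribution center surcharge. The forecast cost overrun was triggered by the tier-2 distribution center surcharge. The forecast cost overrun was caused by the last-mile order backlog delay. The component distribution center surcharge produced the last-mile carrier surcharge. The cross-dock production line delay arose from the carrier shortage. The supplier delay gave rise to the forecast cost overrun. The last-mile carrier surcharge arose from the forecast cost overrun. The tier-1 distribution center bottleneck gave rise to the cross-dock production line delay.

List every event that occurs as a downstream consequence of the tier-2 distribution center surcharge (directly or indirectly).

Direct effects: the last-mile order backlog delay, the forecast cost overrun.
2 steps out: the last-mile carrier surcharge.
Not reachable from it: the carrier shortage, the inbound fleet cancellation, the tier-1 distribution center bottleneck, the cross-dock production line delay, the supplier surcharge, the supplier delay, the component distribution center surcharge.

the forecast cost overrun, the last-mile carrier surcharge, the last-mile order backlog delay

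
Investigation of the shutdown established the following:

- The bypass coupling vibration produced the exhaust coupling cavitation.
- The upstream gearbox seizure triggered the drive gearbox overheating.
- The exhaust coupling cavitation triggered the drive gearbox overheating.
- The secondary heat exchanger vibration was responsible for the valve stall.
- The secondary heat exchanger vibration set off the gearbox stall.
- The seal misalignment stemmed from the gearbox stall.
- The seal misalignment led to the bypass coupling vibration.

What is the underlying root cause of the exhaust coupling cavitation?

Tracing upstream from the exhaust coupling cavitation: the exhaust coupling cavitation ← the bypass coupling vibration ← the seal misalignment ← the gearbox stall ← the secondary heat exchanger vibration.
The secondary heat exchanger vibration has no stated cause, so it is the root.

the secondary heat exchanger vibration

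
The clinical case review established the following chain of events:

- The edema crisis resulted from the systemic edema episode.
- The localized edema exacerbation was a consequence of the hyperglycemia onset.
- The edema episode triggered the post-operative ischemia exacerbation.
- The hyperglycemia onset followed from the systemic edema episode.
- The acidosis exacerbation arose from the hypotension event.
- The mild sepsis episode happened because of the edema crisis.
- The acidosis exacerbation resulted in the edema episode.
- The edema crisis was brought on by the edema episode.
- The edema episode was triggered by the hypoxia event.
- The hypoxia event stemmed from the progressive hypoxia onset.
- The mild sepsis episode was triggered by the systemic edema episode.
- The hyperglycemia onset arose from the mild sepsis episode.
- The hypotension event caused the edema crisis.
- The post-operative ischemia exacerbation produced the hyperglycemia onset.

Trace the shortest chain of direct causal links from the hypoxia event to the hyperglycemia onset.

the hypoxia event → the edema episode
the edema episode → the post-operative ischemia exacerbation
the post-operative ischemia exacerbation → the hyperglycemia onset
Length: 3 steps.

the hypoxia event → the edema episode → the post-operative ischemia exacerbation → the hyperglycemia onset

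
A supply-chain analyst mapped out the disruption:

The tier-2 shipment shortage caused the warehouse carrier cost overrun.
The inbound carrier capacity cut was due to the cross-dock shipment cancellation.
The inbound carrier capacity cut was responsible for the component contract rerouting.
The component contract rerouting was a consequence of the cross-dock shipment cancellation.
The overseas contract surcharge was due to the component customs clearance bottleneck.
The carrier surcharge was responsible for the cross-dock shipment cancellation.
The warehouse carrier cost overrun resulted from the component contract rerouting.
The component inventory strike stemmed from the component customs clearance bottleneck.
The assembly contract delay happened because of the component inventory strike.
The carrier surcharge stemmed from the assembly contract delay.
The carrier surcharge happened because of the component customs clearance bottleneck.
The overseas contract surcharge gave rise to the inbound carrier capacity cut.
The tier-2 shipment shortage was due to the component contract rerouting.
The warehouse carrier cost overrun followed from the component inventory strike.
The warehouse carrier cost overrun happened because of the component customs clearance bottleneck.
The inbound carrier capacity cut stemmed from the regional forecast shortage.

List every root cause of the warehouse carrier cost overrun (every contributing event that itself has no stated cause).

Tracing upstream from the warehouse carrier cost overrun: the warehouse carrier cost overrun ← the component customs clearance bottleneck.
A separate upstream branch: the warehouse carrier cost overrun ← the component contract rerouting ← the inbound carrier capacity cut ← the regional forecast shortage.
Each of those chain origins has no stated cause.

the component customs clearance bottleneck, the regional forecast shortage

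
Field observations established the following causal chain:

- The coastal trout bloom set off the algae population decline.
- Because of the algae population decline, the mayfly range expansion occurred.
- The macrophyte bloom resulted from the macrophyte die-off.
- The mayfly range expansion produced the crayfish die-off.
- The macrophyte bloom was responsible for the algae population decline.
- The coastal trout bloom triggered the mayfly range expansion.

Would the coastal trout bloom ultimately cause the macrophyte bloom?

No

The coastal trout bloom leads to the algae population decline, the mayfly range expansion, the crayfish die-off; the macrophyte bloom is not among them.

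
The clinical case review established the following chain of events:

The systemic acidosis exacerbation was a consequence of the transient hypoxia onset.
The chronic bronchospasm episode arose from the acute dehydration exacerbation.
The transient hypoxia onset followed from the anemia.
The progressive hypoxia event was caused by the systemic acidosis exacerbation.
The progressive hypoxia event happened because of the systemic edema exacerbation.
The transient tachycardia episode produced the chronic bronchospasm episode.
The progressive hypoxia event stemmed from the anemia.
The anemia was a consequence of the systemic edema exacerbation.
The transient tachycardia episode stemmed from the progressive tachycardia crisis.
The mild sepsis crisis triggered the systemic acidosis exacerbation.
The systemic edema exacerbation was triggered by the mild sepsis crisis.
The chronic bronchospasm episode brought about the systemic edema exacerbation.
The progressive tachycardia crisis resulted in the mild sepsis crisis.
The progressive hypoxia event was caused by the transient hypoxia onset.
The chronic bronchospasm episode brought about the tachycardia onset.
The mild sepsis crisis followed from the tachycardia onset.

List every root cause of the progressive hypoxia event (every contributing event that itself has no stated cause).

Tracing upstream from the progressive hypoxia event: the progressive hypoxia event ← the systemic edema exacerbation ← the mild sepsis crisis ← the progressive tachycardia crisis.
A separate upstream branch: the progressive hypoxia event ← the systemic edema exacerbation ← the chronic bronchospasm episode ← the acute dehydration exacerbation.
Each of those chain origins has no stated cause.

the acute dehydration exacerbation, the progressive tachycardia crisis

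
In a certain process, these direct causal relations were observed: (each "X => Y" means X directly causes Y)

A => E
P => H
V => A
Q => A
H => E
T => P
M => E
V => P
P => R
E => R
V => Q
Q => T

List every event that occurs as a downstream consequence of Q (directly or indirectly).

A, E, H, P, R, T

Direct effects: T, A.
2 steps out: P, E.
3 steps out: H, R.
Not reachable from it: V, M.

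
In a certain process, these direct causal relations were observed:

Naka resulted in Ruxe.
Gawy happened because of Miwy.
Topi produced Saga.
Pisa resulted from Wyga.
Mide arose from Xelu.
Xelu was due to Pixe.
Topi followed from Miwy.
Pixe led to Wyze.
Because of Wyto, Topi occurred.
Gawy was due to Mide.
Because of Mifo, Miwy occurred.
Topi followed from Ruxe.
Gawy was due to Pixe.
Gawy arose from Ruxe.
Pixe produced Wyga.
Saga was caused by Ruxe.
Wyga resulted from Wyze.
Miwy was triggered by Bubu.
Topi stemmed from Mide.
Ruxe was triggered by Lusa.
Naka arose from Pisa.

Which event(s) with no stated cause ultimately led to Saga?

Bubu, Lusa, Mifo, Pixe, Wyto

Tracing upstream from Saga: Saga ← Topi ← Mide ← Xelu ← Pixe.
A separate upstream branch: Saga ← Topi ← Miwy ← Mifo.
A separate upstream branch: Saga ← Ruxe ← Lusa.
A separate upstream branch: Saga ← Topi ← Miwy ← Bubu.
A separate upstream branch: Saga ← Topi ← Wyto.
Each of those chain origins has no stated cause.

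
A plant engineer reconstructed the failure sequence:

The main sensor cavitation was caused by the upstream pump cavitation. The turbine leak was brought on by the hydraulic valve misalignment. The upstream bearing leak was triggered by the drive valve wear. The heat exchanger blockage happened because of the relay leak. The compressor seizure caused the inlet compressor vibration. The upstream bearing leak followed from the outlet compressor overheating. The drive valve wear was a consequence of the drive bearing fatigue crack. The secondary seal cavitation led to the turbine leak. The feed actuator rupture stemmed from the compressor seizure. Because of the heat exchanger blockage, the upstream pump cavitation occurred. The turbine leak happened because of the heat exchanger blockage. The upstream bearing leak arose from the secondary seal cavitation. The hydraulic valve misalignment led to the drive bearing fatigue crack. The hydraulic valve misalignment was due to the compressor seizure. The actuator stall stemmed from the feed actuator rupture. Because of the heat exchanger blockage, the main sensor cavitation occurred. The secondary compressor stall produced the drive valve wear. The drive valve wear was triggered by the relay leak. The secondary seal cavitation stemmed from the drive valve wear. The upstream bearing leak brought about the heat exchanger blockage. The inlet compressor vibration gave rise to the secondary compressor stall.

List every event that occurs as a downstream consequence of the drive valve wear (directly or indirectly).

the heat exchanger blockage, the main sensor cavitation, the secondary seal cavitation, the turbine leak, the upstream bearing leak, the upstream pump cavitation

Direct effects: the secondary seal cavitation, the upstream bearing leak.
2 steps out: the heat exchanger blockage, the turbine leak.
3 steps out: the upstream pump cavitation, the main sensor cavitation.
Not reachable from it: the compressor seizure, the hydraulic valve misalignment, the inlet compressor vibration, the outlet compressor overheating, the relay leak, the feed actuator rupture, the actuator stall, the secondary compressor stall, the drive bearing fatigue crack.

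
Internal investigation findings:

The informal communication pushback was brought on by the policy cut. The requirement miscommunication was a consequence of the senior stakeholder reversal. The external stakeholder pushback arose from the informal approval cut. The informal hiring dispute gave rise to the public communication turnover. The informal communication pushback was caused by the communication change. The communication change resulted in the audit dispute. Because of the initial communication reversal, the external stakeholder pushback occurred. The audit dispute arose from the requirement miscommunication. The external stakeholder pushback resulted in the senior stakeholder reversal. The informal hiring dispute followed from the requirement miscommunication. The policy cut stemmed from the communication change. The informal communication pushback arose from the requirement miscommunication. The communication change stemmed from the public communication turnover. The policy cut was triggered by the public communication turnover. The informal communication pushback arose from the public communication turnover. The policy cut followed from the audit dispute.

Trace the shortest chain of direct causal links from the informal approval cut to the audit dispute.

the informal approval cut → the external stakeholder pushback
the external stakeholder pushback → the senior stakeholder reversal
the senior stakeholder reversal → the requirement miscommunication
the requirement miscommunication → the audit dispute
Length: 4 steps.

the informal approval cut → the external stakeholder pushback → the senior stakeholder reversal → the requirement miscommunication → the audit dispute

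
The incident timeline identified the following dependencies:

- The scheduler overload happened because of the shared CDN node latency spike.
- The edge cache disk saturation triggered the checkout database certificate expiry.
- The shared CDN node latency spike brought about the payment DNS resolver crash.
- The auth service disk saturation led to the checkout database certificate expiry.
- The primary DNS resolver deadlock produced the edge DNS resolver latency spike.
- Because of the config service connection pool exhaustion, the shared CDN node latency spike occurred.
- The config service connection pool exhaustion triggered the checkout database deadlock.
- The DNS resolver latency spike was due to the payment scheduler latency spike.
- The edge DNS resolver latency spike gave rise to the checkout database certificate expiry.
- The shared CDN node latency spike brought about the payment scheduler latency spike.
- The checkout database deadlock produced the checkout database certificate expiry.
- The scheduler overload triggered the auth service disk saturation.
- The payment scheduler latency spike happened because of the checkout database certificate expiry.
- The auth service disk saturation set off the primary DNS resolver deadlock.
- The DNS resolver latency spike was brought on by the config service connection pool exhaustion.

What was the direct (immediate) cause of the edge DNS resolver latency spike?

the primary DNS resolver deadlock

Upstream contributors include the config service connection pool exhaustion, the shared CDN node latency spike, the scheduler overload, the auth service disk saturation, but only the primary DNS resolver deadlock feeds directly into the edge DNS resolver latency spike.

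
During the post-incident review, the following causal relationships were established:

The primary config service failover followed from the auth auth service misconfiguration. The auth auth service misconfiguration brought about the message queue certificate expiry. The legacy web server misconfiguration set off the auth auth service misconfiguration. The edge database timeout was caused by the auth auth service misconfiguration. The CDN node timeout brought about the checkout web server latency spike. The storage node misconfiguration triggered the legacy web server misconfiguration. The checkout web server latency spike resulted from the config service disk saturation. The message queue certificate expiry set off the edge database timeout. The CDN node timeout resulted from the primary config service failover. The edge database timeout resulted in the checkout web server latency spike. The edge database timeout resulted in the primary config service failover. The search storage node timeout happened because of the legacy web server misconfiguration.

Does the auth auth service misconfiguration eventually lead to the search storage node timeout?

The auth auth service misconfiguration leads to the message queue certificate expiry, the edge database timeout, the primary config service failover, the CDN node timeout, the checkout web server latency spike; the search storage node timeout is not among them.

No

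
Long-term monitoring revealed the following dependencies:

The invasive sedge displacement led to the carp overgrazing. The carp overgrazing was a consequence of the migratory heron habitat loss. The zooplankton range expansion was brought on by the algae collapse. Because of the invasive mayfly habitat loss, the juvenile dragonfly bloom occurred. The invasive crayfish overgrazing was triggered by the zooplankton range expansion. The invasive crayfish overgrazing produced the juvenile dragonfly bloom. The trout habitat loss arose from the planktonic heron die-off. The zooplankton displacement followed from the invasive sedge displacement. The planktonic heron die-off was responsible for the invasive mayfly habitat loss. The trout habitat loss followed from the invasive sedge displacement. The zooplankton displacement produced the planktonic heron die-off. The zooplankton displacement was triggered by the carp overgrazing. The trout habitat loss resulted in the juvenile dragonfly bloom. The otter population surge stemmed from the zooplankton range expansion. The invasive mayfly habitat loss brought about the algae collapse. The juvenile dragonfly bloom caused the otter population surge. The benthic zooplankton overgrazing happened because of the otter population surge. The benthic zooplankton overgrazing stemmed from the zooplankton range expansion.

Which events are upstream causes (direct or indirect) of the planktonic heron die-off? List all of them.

the carp overgrazing, the invasive sedge displacement, the migratory heron habitat loss, the zooplankton displacement

Immediate cause of the planktonic heron die-off: the zooplankton displacement.
Further upstream: the invasive sedge displacement, the migratory heron habitat loss, the carp overgrazing.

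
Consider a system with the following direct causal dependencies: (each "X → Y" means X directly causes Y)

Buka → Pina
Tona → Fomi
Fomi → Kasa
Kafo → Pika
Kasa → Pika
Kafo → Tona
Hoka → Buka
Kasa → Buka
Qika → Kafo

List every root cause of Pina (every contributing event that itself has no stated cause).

Hoka, Qika

Tracing upstream from Pina: Pina ← Buka ← Kasa ← Fomi ← Tona ← Kafo ← Qika.
A separate upstream branch: Pina ← Buka ← Hoka.
Each of those chain origins has no stated cause.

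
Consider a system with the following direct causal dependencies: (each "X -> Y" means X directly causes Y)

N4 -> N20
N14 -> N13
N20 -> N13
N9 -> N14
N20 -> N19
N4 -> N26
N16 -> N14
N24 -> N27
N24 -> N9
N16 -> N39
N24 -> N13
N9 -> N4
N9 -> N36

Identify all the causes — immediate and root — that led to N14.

N16, N24, N9

Immediate causes of N14: N9, N16.
Further upstream: N24.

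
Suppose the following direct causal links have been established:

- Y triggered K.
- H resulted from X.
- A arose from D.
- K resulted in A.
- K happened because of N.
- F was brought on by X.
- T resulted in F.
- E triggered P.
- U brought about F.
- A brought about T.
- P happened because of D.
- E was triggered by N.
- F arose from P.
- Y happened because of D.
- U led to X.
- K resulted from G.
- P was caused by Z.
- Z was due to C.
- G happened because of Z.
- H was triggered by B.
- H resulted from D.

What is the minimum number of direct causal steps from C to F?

Shortest chain: C → Z → P → F.

3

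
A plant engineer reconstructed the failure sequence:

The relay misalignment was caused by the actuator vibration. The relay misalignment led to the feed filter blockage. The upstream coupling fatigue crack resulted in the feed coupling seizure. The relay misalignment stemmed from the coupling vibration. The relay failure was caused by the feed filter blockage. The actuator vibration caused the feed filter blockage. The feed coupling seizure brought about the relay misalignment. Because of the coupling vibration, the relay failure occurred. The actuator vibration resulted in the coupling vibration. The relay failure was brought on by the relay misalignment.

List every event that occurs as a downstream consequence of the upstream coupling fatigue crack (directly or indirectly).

Direct effects: the feed coupling seizure.
2 steps out: the relay misalignment.
3 steps out: the feed filter blockage, the relay failure.
Not reachable from it: the actuator vibration, the coupling vibration.

the feed coupling seizure, the feed filter blockage, the relay failure, the relay misalignment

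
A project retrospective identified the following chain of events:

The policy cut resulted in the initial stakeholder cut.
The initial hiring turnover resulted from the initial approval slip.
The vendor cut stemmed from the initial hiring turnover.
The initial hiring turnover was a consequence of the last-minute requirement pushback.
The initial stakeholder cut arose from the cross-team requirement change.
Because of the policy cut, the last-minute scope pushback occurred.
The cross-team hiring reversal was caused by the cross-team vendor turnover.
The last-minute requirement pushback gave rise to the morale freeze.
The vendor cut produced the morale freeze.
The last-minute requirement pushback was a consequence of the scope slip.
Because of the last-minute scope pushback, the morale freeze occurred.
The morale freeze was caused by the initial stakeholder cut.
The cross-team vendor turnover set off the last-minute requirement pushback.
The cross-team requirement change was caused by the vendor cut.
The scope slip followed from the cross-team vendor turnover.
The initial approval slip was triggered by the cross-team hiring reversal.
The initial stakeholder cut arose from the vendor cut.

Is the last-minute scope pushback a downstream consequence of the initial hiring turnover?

No

The initial hiring turnover leads to the vendor cut, the cross-team requirement change, the initial stakeholder cut, the morale freeze; the last-minute scope pushback is not among them.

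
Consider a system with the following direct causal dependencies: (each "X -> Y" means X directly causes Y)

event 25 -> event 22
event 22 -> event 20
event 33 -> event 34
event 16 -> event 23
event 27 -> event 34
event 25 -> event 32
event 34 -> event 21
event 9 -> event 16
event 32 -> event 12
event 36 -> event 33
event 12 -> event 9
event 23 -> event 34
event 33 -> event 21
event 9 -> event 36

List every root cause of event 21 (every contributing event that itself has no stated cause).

Tracing upstream from event 21: event 21 ← event 34 ← event 27.
A separate upstream branch: event 21 ← event 33 ← event 36 ← event 9 ← event 12 ← event 32 ← event 25.
Each of those chain origins has no stated cause.

event 25, event 27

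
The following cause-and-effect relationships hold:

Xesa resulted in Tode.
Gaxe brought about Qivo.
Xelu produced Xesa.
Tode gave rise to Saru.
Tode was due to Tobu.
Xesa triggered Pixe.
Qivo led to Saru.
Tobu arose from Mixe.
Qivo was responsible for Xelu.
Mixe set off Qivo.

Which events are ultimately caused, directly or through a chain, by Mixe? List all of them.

Direct effects: Qivo, Tobu.
2 steps out: Xelu, Tode, Saru.
3 steps out: Xesa.
4 steps out: Pixe.
Not reachable from it: Gaxe.

Pixe, Qivo, Saru, Tobu, Tode, Xelu, Xesa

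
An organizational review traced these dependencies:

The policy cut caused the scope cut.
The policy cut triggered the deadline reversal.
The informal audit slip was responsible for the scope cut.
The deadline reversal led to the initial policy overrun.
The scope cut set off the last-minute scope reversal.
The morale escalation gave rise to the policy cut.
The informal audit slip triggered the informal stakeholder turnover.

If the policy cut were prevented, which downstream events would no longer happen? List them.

Downstream of the policy cut: the deadline reversal, the scope cut, the last-minute scope reversal, the initial policy overrun.
Of those, still caused via another path: the scope cut, the last-minute scope reversal.
The remainder have no surviving cause.

the deadline reversal, the initial policy overrun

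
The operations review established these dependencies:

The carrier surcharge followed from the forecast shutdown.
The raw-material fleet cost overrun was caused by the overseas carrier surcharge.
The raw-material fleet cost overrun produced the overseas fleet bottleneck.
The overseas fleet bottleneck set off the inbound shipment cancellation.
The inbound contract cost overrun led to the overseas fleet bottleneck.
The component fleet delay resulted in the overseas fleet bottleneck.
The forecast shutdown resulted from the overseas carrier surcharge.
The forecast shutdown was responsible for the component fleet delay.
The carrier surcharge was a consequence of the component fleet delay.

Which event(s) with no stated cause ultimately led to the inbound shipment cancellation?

the inbound contract cost overrun, the overseas carrier surcharge

Tracing upstream from the inbound shipment cancellation: the inbound shipment cancellation ← the overseas fleet bottleneck ← the raw-material fleet cost overrun ← the overseas carrier surcharge.
A separate upstream branch: the inbound shipment cancellation ← the overseas fleet bottleneck ← the inbound contract cost overrun.
Each of those chain origins has no stated cause.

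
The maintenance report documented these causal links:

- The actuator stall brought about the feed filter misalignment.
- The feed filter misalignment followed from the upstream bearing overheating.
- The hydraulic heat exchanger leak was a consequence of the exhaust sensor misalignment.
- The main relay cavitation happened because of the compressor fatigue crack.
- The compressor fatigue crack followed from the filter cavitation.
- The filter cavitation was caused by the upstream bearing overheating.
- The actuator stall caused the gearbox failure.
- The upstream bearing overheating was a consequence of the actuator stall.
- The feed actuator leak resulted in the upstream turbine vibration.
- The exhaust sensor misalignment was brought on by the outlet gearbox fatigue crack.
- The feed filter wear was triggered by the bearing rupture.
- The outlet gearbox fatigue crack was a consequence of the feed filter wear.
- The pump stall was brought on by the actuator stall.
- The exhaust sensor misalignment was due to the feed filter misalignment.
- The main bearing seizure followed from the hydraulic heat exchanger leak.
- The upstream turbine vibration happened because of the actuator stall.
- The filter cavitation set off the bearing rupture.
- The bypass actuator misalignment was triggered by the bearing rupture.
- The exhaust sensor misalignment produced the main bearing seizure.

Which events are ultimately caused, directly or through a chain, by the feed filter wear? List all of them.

Direct effects: the outlet gearbox fatigue crack.
2 steps out: the exhaust sensor misalignment.
3 steps out: the hydraulic heat exchanger leak, the main bearing seizure.
Not reachable from it: the actuator stall, the gearbox failure, the upstream bearing overheating, the filter cavitation, the upstream turbine vibration, the bearing rupture, the bypass actuator misalignment, the compressor fatigue crack, the pump stall, the feed filter misalignment, the main relay cavitation, the feed actuator leak.

the exhaust sensor misalignment, the hydraulic heat exchanger leak, the main bearing seizure, the outlet gearbox fatigue crack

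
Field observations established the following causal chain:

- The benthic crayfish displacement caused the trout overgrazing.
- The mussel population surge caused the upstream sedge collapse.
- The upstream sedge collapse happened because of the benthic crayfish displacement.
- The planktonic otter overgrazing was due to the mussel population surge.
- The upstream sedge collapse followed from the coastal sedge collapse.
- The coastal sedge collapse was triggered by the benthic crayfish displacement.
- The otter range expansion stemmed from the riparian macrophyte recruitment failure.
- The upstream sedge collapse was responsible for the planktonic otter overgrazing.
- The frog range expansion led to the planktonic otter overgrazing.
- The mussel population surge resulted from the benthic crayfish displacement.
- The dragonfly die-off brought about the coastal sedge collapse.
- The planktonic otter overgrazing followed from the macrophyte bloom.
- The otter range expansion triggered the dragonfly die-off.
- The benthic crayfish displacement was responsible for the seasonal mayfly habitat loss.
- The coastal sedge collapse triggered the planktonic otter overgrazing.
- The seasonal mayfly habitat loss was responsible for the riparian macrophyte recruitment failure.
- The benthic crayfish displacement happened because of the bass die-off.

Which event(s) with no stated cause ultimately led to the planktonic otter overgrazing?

Tracing upstream from the planktonic otter overgrazing: the planktonic otter overgrazing ← the mussel population surge ← the benthic crayfish displacement ← the bass die-off.
A separate upstream branch: the planktonic otter overgrazing ← the macrophyte bloom.
A separate upstream branch: the planktonic otter overgrazing ← the frog range expansion.
Each of those chain origins has no stated cause.

the bass die-off, the frog range expansion, the macrophyte bloom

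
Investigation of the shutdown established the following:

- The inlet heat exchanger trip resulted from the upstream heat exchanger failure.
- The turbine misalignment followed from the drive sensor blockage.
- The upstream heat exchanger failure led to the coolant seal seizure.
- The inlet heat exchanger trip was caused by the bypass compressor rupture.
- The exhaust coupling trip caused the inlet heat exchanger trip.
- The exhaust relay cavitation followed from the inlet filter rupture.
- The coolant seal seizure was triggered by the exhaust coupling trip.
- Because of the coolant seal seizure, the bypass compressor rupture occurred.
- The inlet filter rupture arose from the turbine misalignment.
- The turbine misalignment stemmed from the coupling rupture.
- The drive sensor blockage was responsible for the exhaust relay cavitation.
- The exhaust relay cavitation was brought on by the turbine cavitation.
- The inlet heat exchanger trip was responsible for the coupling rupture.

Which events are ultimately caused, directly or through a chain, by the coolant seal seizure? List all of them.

Direct effects: the bypass compressor rupture.
2 steps out: the inlet heat exchanger trip.
3 steps out: the coupling rupture.
4 steps out: the turbine misalignment.
5 steps out: the inlet filter rupture.
6 steps out: the exhaust relay cavitation.
Not reachable from it: the turbine cavitation, the upstream heat exchanger failure, the exhaust coupling trip, the drive sensor blockage.

the bypass compressor rupture, the coupling rupture, the exhaust relay cavitation, the inlet filter rupture, the inlet heat exchanger trip, the turbine misalignment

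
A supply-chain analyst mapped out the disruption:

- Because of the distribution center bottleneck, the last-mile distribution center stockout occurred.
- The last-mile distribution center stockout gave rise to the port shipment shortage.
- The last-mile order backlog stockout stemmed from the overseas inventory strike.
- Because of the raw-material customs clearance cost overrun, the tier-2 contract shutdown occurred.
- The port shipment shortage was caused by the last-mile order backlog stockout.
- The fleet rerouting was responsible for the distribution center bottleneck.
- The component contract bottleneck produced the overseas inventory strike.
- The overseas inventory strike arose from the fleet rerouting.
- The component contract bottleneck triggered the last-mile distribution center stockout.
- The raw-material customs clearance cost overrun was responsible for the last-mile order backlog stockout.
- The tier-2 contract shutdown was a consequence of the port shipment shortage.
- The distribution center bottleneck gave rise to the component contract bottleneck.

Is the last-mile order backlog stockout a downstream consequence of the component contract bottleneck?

There is a causal chain: the component contract bottleneck → the overseas inventory strike → the last-mile order backlog stockout.

Yes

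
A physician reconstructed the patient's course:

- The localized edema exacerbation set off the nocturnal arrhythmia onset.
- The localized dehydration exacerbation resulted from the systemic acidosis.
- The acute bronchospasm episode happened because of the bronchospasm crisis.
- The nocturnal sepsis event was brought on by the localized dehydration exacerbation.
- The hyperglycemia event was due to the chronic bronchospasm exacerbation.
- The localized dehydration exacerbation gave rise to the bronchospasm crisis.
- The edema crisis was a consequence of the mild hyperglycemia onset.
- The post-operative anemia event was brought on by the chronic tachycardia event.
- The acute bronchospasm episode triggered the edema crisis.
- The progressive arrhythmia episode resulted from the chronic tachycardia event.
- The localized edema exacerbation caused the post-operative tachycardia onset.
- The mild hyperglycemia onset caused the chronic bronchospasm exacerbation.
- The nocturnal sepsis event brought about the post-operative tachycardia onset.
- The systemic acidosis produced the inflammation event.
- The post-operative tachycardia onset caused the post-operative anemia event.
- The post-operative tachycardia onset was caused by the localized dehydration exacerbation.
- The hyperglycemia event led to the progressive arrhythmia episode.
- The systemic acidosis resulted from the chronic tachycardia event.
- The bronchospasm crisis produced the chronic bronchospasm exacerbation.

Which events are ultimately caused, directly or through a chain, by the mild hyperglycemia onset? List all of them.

the chronic bronchospasm exacerbation, the edema crisis, the hyperglycemia event, the progressive arrhythmia episode

Direct effects: the chronic bronchospasm exacerbation, the edema crisis.
2 steps out: the hyperglycemia event.
3 steps out: the progressive arrhythmia episode.
Not reachable from it: the localized edema exacerbation, the chronic tachycardia event, the nocturnal arrhythmia onset, the systemic acidosis, the localized dehydration exacerbation, the bronchospasm crisis, the nocturnal sepsis event, the acute bronchospasm episode, the inflammation event, the post-operative tachycardia onset, the post-operative anemia event.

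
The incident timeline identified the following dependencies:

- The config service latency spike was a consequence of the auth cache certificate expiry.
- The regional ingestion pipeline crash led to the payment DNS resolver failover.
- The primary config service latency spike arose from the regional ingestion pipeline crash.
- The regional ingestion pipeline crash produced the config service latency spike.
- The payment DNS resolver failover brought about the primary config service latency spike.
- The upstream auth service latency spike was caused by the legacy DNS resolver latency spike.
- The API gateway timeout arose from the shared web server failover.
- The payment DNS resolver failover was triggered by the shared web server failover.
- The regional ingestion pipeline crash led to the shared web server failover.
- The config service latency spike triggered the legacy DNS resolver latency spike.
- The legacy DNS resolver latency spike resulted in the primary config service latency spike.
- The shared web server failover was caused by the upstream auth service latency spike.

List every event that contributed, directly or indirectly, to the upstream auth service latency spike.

Immediate cause of the upstream auth service latency spike: the legacy DNS resolver latency spike.
Further upstream: the regional ingestion pipeline crash, the config service latency spike, the auth cache certificate expiry.

the auth cache certificate expiry, the config service latency spike, the legacy DNS resolver latency spike, the regional ingestion pipeline crash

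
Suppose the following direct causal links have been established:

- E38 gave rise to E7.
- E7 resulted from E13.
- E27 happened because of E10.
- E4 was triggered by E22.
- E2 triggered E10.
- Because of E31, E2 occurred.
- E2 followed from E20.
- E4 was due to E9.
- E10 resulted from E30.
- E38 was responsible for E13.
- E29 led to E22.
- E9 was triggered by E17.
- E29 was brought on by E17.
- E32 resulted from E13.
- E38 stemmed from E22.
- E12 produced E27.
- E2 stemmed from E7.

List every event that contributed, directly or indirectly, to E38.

Immediate cause of E38: E22.
Further upstream: E17, E29.

E17, E22, E29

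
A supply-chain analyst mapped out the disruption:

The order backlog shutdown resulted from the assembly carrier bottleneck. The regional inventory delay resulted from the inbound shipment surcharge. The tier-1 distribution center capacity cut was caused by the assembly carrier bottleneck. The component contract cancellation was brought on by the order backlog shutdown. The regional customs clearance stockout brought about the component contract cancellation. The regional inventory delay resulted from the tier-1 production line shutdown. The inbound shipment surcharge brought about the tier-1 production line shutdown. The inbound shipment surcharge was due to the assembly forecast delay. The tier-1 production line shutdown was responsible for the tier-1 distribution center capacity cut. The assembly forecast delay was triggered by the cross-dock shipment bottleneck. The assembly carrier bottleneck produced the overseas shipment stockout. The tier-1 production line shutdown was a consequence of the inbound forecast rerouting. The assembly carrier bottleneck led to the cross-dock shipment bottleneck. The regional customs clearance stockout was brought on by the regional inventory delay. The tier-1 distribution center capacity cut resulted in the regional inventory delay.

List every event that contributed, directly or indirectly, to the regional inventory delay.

the assembly carrier bottleneck, the assembly forecast delay, the cross-dock shipment bottleneck, the inbound forecast rerouting, the inbound shipment surcharge, the tier-1 distribution center capacity cut, the tier-1 production line shutdown

Immediate causes of the regional inventory delay: the inbound shipment surcharge, the tier-1 production line shutdown, the tier-1 distribution center capacity cut.
Further upstream: the assembly carrier bottleneck, the cross-dock shipment bottleneck, the assembly forecast delay, the inbound forecast rerouting.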